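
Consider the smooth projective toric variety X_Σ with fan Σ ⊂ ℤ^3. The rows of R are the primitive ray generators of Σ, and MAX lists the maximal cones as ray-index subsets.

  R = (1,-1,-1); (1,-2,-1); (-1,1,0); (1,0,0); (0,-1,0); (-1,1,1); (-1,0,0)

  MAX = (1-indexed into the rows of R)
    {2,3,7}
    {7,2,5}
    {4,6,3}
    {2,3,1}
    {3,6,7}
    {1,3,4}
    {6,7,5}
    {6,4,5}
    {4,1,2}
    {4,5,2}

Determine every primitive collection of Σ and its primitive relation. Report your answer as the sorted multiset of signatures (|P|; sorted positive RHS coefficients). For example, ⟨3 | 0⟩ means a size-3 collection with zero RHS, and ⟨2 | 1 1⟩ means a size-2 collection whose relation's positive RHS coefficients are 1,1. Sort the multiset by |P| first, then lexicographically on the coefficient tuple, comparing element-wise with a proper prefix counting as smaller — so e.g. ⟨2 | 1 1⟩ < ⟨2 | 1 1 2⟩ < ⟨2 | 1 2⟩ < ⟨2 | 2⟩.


|primitive collections| = 7. Relations:

  {1,6}:  v_{1} + v_{6} = 0 ; sig = ⟨2 | 0⟩
  {4,7}:  v_{4} + v_{7} = 0 ; sig = ⟨2 | 0⟩
  {1,5}:  v_{1} + v_{5} = v_{2} ; sig = ⟨2 | 1⟩
  {2,6}:  v_{2} + v_{6} = v_{5} ; sig = ⟨2 | 1⟩
  {3,5}:  v_{3} + v_{5} = v_{7} ; sig = ⟨2 | 1⟩
  {1,7}:  v_{1} + v_{7} = v_{2} + v_{3} ; sig = ⟨2 | 1 1⟩
  {2,3,4}:  v_{2} + v_{3} + v_{4} = v_{1} ; sig = ⟨3 | 1⟩

Signatures (|P|; sorted positive RHS coefficients), sorted:
    |P|=2: 6 collections, coeffs (), (), (1), (1), (1), (1,1)
    |P|=3: 1 collection, coeffs (1)


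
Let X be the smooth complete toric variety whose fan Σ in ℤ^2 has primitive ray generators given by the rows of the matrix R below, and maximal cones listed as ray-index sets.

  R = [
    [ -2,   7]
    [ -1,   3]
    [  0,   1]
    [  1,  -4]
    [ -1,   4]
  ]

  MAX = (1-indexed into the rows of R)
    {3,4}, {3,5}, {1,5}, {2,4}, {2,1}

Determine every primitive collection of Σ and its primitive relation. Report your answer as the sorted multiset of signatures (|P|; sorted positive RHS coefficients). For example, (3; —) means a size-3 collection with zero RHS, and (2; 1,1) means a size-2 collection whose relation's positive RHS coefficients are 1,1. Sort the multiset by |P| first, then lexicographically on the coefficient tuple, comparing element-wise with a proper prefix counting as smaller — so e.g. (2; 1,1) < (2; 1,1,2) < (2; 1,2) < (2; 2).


The 5 primitive collections of Σ (r=5, n=2):

  P = {4,5}:  v_{4} + v_{5} = 0  so sig = (2; —)
  P = {1,4}:  v_{1} + v_{4} = v_{2}  so sig = (2; 1)
  P = {2,3}:  v_{2} + v_{3} = v_{5}  so sig = (2; 1)
  P = {2,5}:  v_{2} + v_{5} = v_{1}  so sig = (2; 1)
  P = {1,3}:  v_{1} + v_{3} = 2·v_{5}  so sig = (2; 2)

Sorted signature multiset PRS(X):
    |P|=2: 5 collections, coeffs (), (1), (1), (1), (2)


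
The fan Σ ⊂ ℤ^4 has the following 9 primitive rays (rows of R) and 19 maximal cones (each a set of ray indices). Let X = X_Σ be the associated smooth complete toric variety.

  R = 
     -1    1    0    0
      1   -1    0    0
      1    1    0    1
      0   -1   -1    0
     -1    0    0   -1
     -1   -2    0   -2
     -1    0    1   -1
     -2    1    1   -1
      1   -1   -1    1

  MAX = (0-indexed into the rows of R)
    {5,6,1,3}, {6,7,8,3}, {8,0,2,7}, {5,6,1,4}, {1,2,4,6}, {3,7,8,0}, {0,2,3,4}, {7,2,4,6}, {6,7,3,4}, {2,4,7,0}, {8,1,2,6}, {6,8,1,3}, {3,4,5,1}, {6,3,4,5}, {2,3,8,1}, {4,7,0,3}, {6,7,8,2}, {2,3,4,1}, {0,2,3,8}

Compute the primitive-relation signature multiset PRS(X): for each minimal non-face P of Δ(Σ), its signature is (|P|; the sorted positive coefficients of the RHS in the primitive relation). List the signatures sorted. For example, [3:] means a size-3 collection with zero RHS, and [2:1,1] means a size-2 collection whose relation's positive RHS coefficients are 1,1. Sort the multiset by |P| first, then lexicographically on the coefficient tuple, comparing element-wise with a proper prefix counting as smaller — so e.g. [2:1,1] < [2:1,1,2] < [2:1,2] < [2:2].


11 collections generate NE(X_Σ); each relation:

  P = {0,1}:  v_{0} + v_{1} = 0  →  sig = [2:]
  P = {0,6}:  v_{0} + v_{6} = v_{7}  →  sig = [2:1]
  P = {1,7}:  v_{1} + v_{7} = v_{6}  →  sig = [2:1]
  P = {4,8}:  v_{4} + v_{8} = v_{3}  →  sig = [2:1]
  P = {2,5}:  v_{2} + v_{5} = v_{1} + v_{4}  →  sig = [2:1,1]
  P = {0,5}:  v_{0} + v_{5} = v_{3} + v_{4} + v_{6}  →  sig = [2:1,1,1]
  P = {5,7}:  v_{5} + v_{7} = v_{3} + v_{4} + 2·v_{6}  →  sig = [2:1,1,2]
  P = {5,8}:  v_{5} + v_{8} = v_{1} + 2·v_{3} + v_{6}  →  sig = [2:1,1,2]
  P = {2,3,6}:  v_{2} + v_{3} + v_{6} = 0  →  sig = [3:]
  P = {2,3,7}:  v_{2} + v_{3} + v_{7} = v_{0}  →  sig = [3:1]
  P = {1,3,4,6}:  v_{1} + v_{3} + v_{4} + v_{6} = v_{5}  →  sig = [4:1]

so the primitive-relation signature multiset is
{ [2:],  [2:1] ×3,  [2:1,1],  [2:1,1,1],  [2:1,1,2] ×2,  [3:],  [3:1],  [4:1] }


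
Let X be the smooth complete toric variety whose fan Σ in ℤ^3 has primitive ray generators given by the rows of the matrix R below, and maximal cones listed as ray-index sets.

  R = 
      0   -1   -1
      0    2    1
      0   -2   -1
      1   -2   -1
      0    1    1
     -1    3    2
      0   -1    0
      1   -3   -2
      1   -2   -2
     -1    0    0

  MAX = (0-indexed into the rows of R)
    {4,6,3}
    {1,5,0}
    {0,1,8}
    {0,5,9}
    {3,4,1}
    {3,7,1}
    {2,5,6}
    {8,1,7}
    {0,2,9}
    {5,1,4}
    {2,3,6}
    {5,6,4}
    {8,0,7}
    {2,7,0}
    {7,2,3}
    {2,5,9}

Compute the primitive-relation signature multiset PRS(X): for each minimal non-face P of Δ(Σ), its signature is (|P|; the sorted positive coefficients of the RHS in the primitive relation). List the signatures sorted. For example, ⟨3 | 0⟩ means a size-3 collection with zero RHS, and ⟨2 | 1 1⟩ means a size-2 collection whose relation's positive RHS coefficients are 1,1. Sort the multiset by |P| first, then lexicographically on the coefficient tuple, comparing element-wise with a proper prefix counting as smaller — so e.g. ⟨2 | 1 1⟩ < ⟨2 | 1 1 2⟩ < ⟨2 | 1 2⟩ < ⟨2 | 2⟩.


Δ(Σ) — 10 vertices, 23 min non-faces:

  P = {0,4}:  v_{0} + v_{4} = 0  ⇒ sig = ⟨2 | 0⟩
  P = {1,2}:  v_{1} + v_{2} = 0  ⇒ sig = ⟨2 | 0⟩
  P = {5,7}:  v_{5} + v_{7} = 0  ⇒ sig = ⟨2 | 0⟩
  P = {0,3}:  v_{0} + v_{3} = v_{7}  ⇒ sig = ⟨2 | 1⟩
  P = {0,6}:  v_{0} + v_{6} = v_{2}  ⇒ sig = ⟨2 | 1⟩
  P = {1,6}:  v_{1} + v_{6} = v_{4}  ⇒ sig = ⟨2 | 1⟩
  P = {2,4}:  v_{2} + v_{4} = v_{6}  ⇒ sig = ⟨2 | 1⟩
  P = {3,5}:  v_{3} + v_{5} = v_{4}  ⇒ sig = ⟨2 | 1⟩
  P = {3,9}:  v_{3} + v_{9} = v_{2}  ⇒ sig = ⟨2 | 1⟩
  P = {4,7}:  v_{4} + v_{7} = v_{3}  ⇒ sig = ⟨2 | 1⟩
  P = {6,8}:  v_{6} + v_{8} = v_{7}  ⇒ sig = ⟨2 | 1⟩
  P = {1,9}:  v_{1} + v_{9} = v_{0} + v_{5}  ⇒ sig = ⟨2 | 1 1⟩
  P = {2,8}:  v_{2} + v_{8} = v_{0} + v_{7}  ⇒ sig = ⟨2 | 1 1⟩
  P = {4,8}:  v_{4} + v_{8} = v_{1} + v_{7}  ⇒ sig = ⟨2 | 1 1⟩
  P = {4,9}:  v_{4} + v_{9} = v_{2} + v_{5}  ⇒ sig = ⟨2 | 1 1⟩
  P = {5,8}:  v_{5} + v_{8} = v_{0} + v_{1}  ⇒ sig = ⟨2 | 1 1⟩
  P = {6,7}:  v_{6} + v_{7} = v_{2} + v_{3}  ⇒ sig = ⟨2 | 1 1⟩
  P = {7,9}:  v_{7} + v_{9} = v_{0} + v_{2}  ⇒ sig = ⟨2 | 1 1⟩
  P = {3,8}:  v_{3} + v_{8} = v_{1} + 2·v_{7}  ⇒ sig = ⟨2 | 1 2⟩
  P = {6,9}:  v_{6} + v_{9} = 2·v_{2} + v_{5}  ⇒ sig = ⟨2 | 1 2⟩
  P = {8,9}:  v_{8} + v_{9} = 2·v_{0}  ⇒ sig = ⟨2 | 2⟩
  P = {0,1,7}:  v_{0} + v_{1} + v_{7} = v_{8}  ⇒ sig = ⟨3 | 1⟩
  P = {0,2,5}:  v_{0} + v_{2} + v_{5} = v_{9}  ⇒ sig = ⟨3 | 1⟩

Signatures (|P|; sorted positive RHS coefficients), sorted:
    |P|=2: 21 collections, coeffs (), (), (), (1), (1), (1), (1), (1), (1), (1), (1), (1,1), (1,1), (1,1), (1,1), (1,1), (1,1), (1,1), (1,2), (1,2), (2)
    |P|=3: 2 collections, coeffs (1), (1)


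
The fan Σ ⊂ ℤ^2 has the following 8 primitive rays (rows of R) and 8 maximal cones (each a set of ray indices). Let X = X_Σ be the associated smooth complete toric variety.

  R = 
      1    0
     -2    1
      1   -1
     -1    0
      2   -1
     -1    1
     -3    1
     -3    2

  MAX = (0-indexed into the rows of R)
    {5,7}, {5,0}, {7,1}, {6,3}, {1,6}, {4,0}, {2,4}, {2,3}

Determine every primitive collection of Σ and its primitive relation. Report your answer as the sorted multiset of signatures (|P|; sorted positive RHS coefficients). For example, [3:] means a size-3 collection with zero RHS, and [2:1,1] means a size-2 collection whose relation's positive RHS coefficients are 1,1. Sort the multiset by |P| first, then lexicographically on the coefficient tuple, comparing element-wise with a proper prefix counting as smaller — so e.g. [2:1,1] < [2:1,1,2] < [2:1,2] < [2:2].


Primitive collections (20):

  • {0,3}:  v_{0} + v_{3} = 0 — sig = [2:]
  • {1,4}:  v_{1} + v_{4} = 0 — sig = [2:]
  • {2,5}:  v_{2} + v_{5} = 0 — sig = [2:]
  • {0,1}:  v_{0} + v_{1} = v_{5} — sig = [2:1]
  • {0,2}:  v_{0} + v_{2} = v_{4} — sig = [2:1]
  • {0,6}:  v_{0} + v_{6} = v_{1} — sig = [2:1]
  • {1,2}:  v_{1} + v_{2} = v_{3} — sig = [2:1]
  • {1,3}:  v_{1} + v_{3} = v_{6} — sig = [2:1]
  • {1,5}:  v_{1} + v_{5} = v_{7} — sig = [2:1]
  • {2,7}:  v_{2} + v_{7} = v_{1} — sig = [2:1]
  • {3,4}:  v_{3} + v_{4} = v_{2} — sig = [2:1]
  • {3,5}:  v_{3} + v_{5} = v_{1} — sig = [2:1]
  • {4,5}:  v_{4} + v_{5} = v_{0} — sig = [2:1]
  • {4,6}:  v_{4} + v_{6} = v_{3} — sig = [2:1]
  • {4,7}:  v_{4} + v_{7} = v_{5} — sig = [2:1]
  • {0,7}:  v_{0} + v_{7} = 2·v_{5} — sig = [2:2]
  • {2,6}:  v_{2} + v_{6} = 2·v_{3} — sig = [2:2]
  • {3,7}:  v_{3} + v_{7} = 2·v_{1} — sig = [2:2]
  • {5,6}:  v_{5} + v_{6} = 2·v_{1} — sig = [2:2]
  • {6,7}:  v_{6} + v_{7} = 3·v_{1} — sig = [2:3]

so the primitive-relation signature multiset is
    [2:]
    [2:]
    [2:]
    [2:1]
    [2:1]
    [2:1]
    [2:1]
    [2:1]
    [2:1]
    [2:1]
    [2:1]
    [2:1]
    [2:1]
    [2:1]
    [2:1]
    [2:2]
    [2:2]
    [2:2]
    [2:2]
    [2:3]


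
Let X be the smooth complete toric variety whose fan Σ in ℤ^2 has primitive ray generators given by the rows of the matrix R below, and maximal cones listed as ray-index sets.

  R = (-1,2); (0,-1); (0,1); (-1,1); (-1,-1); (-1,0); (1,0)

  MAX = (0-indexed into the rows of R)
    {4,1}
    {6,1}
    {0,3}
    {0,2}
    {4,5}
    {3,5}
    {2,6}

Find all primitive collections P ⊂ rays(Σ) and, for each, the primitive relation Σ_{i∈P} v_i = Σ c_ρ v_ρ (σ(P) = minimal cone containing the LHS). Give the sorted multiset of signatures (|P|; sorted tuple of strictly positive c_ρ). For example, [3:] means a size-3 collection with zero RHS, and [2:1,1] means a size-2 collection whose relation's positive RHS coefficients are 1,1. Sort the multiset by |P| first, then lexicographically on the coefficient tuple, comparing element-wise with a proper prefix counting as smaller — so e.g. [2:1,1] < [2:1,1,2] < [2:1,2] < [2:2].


The 14 primitive collections of Σ (r=7, n=2):

  P={1,2}:  v_{1} + v_{2} = 0  ⟹  sig = [2:]
  P={5,6}:  v_{5} + v_{6} = 0  ⟹  sig = [2:]
  P={0,1}:  v_{0} + v_{1} = v_{3}  ⟹  sig = [2:1]
  P={1,3}:  v_{1} + v_{3} = v_{5}  ⟹  sig = [2:1]
  P={1,5}:  v_{1} + v_{5} = v_{4}  ⟹  sig = [2:1]
  P={2,3}:  v_{2} + v_{3} = v_{0}  ⟹  sig = [2:1]
  P={2,4}:  v_{2} + v_{4} = v_{5}  ⟹  sig = [2:1]
  P={2,5}:  v_{2} + v_{5} = v_{3}  ⟹  sig = [2:1]
  P={3,6}:  v_{3} + v_{6} = v_{2}  ⟹  sig = [2:1]
  P={4,6}:  v_{4} + v_{6} = v_{1}  ⟹  sig = [2:1]
  P={0,4}:  v_{0} + v_{4} = v_{3} + v_{5}  ⟹  sig = [2:1,1]
  P={0,5}:  v_{0} + v_{5} = 2·v_{3}  ⟹  sig = [2:2]
  P={0,6}:  v_{0} + v_{6} = 2·v_{2}  ⟹  sig = [2:2]
  P={3,4}:  v_{3} + v_{4} = 2·v_{5}  ⟹  sig = [2:2]

so the primitive-relation signature multiset is
[[2:], [2:], [2:1], [2:1], [2:1], [2:1], [2:1], [2:1], [2:1], [2:1], [2:1,1], [2:2], [2:2], [2:2]]


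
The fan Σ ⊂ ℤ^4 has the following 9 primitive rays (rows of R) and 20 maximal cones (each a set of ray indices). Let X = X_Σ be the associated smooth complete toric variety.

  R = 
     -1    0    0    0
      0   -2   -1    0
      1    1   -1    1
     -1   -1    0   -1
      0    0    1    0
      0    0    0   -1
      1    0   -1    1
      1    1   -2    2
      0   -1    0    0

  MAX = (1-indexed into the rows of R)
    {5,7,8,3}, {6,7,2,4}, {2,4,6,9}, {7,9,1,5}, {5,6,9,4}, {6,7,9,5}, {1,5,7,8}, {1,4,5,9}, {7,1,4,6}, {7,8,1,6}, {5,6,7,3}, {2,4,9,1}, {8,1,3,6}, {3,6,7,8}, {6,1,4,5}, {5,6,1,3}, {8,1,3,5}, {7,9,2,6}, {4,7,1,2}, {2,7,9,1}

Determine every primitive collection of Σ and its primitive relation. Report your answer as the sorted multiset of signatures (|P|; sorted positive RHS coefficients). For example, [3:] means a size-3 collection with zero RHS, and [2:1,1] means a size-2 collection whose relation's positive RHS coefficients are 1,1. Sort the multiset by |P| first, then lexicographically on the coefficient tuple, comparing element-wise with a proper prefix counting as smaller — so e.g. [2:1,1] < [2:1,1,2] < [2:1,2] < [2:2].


14 minimal non-faces of Δ(Σ) (on 9 rays):

  P={3,9}:  v_{3} + v_{9} = v_{7}  ⟹  sig = [2:1]
  P={3,4}:  v_{3} + v_{4} = v_{1} + v_{6} + v_{7}  ⟹  sig = [2:1,1,1]
  P={2,8}:  v_{2} + v_{8} = v_{1} + v_{4} + 3·v_{7}  ⟹  sig = [2:1,1,3]
  P={2,3}:  v_{2} + v_{3} = v_{4} + 2·v_{7}  ⟹  sig = [2:1,2]
  P={8,9}:  v_{8} + v_{9} = v_{1} + 2·v_{7}  ⟹  sig = [2:1,2]
  P={4,8}:  v_{4} + v_{8} = 2·v_{1} + v_{6} + 2·v_{7}  ⟹  sig = [2:1,2,2]
  P={2,5}:  v_{2} + v_{5} = 2·v_{9}  ⟹  sig = [2:2]
  P={1,3,7}:  v_{1} + v_{3} + v_{7} = v_{8}  ⟹  sig = [3:1]
  P={1,6,9}:  v_{1} + v_{6} + v_{9} = v_{4}  ⟹  sig = [3:1]
  P={4,5,7}:  v_{4} + v_{5} + v_{7} = v_{9}  ⟹  sig = [3:1]
  P={4,7,9}:  v_{4} + v_{7} + v_{9} = v_{2}  ⟹  sig = [3:1]
  P={5,6,8}:  v_{5} + v_{6} + v_{8} = v_{3}  ⟹  sig = [3:1]
  P={1,2,6}:  v_{1} + v_{2} + v_{6} = 2·v_{4} + v_{7}  ⟹  sig = [3:1,2]
  P={1,5,6,7}:  v_{1} + v_{5} + v_{6} + v_{7} = 0  ⟹  sig = [4:]

Hence PRS(X_Σ) =
{ [2:1],  [2:1,1,1],  [2:1,1,3],  [2:1,2] ×2,  [2:1,2,2],  [2:2],  [3:1] ×5,  [3:1,2],  [4:] }


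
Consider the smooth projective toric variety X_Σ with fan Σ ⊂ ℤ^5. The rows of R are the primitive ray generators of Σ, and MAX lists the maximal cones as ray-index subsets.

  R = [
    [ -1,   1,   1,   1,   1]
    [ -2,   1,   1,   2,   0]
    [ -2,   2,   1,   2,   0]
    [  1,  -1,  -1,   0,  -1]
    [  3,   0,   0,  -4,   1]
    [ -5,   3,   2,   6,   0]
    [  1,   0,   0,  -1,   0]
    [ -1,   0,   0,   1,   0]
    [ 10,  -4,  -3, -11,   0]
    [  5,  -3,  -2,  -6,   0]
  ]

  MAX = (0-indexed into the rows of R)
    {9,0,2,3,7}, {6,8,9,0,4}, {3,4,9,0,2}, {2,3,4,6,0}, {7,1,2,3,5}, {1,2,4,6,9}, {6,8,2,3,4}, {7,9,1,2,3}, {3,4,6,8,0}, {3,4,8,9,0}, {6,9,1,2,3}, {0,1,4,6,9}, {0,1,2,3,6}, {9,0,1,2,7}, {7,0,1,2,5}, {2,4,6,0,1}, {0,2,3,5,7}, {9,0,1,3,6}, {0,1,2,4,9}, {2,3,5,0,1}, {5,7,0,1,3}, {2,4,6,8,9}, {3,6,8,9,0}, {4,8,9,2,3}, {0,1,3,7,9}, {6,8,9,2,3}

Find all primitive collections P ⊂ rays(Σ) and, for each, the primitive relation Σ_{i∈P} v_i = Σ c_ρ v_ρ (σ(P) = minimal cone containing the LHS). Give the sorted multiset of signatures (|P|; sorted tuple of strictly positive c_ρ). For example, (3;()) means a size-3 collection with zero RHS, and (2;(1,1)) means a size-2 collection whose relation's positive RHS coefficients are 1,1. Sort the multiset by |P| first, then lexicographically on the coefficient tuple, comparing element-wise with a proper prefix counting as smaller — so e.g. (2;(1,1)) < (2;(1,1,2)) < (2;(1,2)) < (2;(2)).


Σ has 14 primitive collections:

  • {5,9}:  v_{5} + v_{9} = 0 ; sig = (2;())
  • {6,7}:  v_{6} + v_{7} = 0 ; sig = (2;())
  • {4,5}:  v_{4} + v_{5} = v_{0} + v_{2} + v_{6} ; sig = (2;(1,1,1))
  • {4,7}:  v_{4} + v_{7} = v_{0} + v_{2} + v_{9} ; sig = (2;(1,1,1))
  • {5,8}:  v_{5} + v_{8} = v_{3} + v_{4} + v_{6} ; sig = (2;(1,1,1))
  • {7,8}:  v_{7} + v_{8} = v_{3} + v_{4} + v_{9} ; sig = (2;(1,1,1))
  • {5,6}:  v_{5} + v_{6} = v_{0} + v_{1} + v_{2} + v_{3} ; sig = (2;(1,1,1,1))
  • {1,8}:  v_{1} + v_{8} = 3·v_{6} + v_{9} ; sig = (2;(1,3))
  • {0,2,8}:  v_{0} + v_{2} + v_{8} = v_{3} + 2·v_{4} ; sig = (3;(1,2))
  • {1,3,4}:  v_{1} + v_{3} + v_{4} = 2·v_{6} ; sig = (3;(2))
  • {0,2,6,9}:  v_{0} + v_{2} + v_{6} + v_{9} = v_{4} ; sig = (4;(1))
  • {3,4,6,9}:  v_{3} + v_{4} + v_{6} + v_{9} = v_{8} ; sig = (4;(1))
  • {0,1,2,3,7}:  v_{0} + v_{1} + v_{2} + v_{3} + v_{7} = v_{5} ; sig = (5;(1))
  • {0,1,2,3,9}:  v_{0} + v_{1} + v_{2} + v_{3} + v_{9} = v_{6} ; sig = (5;(1))

Hence PRS(X_Σ) =
    (2;())
    (2;())
    (2;(1,1,1))
    (2;(1,1,1))
    (2;(1,1,1))
    (2;(1,1,1))
    (2;(1,1,1,1))
    (2;(1,3))
    (3;(1,2))
    (3;(2))
    (4;(1))
    (4;(1))
    (5;(1))
    (5;(1))


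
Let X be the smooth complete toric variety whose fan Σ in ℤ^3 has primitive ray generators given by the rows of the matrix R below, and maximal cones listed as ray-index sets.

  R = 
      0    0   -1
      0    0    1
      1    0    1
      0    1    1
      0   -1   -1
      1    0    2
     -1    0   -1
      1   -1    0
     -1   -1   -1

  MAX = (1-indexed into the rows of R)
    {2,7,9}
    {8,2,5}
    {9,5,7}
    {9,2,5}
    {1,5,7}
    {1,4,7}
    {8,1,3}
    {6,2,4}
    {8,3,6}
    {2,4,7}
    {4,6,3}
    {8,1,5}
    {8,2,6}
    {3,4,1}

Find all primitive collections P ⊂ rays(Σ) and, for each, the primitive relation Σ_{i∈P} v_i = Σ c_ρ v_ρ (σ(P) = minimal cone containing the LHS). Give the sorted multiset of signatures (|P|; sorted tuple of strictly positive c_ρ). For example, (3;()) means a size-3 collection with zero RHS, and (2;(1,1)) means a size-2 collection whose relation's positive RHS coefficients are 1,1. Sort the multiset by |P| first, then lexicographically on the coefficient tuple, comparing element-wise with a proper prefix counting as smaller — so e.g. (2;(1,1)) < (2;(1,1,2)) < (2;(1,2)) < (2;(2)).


|primitive collections| = 16. Relations:

  P = {1,2}:  v_{1} + v_{2} = 0  ⟹  sig = (2;())
  P = {3,7}:  v_{3} + v_{7} = 0  ⟹  sig = (2;())
  P = {4,5}:  v_{4} + v_{5} = 0  ⟹  sig = (2;())
  P = {1,6}:  v_{1} + v_{6} = v_{3}  ⟹  sig = (2;(1))
  P = {2,3}:  v_{2} + v_{3} = v_{6}  ⟹  sig = (2;(1))
  P = {3,5}:  v_{3} + v_{5} = v_{8}  ⟹  sig = (2;(1))
  P = {4,8}:  v_{4} + v_{8} = v_{3}  ⟹  sig = (2;(1))
  P = {6,7}:  v_{6} + v_{7} = v_{2}  ⟹  sig = (2;(1))
  P = {7,8}:  v_{7} + v_{8} = v_{5}  ⟹  sig = (2;(1))
  P = {1,9}:  v_{1} + v_{9} = v_{5} + v_{7}  ⟹  sig = (2;(1,1))
  P = {3,9}:  v_{3} + v_{9} = v_{2} + v_{5}  ⟹  sig = (2;(1,1))
  P = {4,9}:  v_{4} + v_{9} = v_{2} + v_{7}  ⟹  sig = (2;(1,1))
  P = {5,6}:  v_{5} + v_{6} = v_{2} + v_{8}  ⟹  sig = (2;(1,1))
  P = {6,9}:  v_{6} + v_{9} = 2·v_{2} + v_{5}  ⟹  sig = (2;(1,2))
  P = {8,9}:  v_{8} + v_{9} = v_{2} + 2·v_{5}  ⟹  sig = (2;(1,2))
  P = {2,5,7}:  v_{2} + v_{5} + v_{7} = v_{9}  ⟹  sig = (3;(1))

Hence PRS(X_Σ) =
[(2;()), (2;()), (2;()), (2;(1)), (2;(1)), (2;(1)), (2;(1)), (2;(1)), (2;(1)), (2;(1,1)), (2;(1,1)), (2;(1,1)), (2;(1,1)), (2;(1,2)), (2;(1,2)), (3;(1))]


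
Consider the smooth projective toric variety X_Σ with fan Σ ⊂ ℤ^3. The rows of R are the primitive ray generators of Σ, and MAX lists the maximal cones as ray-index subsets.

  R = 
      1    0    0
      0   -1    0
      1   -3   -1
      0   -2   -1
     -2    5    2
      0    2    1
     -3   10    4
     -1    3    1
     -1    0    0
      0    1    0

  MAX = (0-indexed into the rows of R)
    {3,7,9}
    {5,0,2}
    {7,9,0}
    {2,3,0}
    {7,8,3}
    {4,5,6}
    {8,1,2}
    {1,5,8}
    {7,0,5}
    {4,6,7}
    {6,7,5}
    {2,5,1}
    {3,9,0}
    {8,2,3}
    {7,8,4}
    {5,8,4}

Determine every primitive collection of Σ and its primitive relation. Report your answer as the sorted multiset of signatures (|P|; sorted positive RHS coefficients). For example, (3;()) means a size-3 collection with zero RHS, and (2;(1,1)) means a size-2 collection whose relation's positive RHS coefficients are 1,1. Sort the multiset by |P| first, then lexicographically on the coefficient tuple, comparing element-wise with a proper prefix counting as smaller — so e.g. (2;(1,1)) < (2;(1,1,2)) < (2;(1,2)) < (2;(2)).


|primitive collections| = 25. Relations:

  {0,8}:  v_{0} + v_{8} = 0  ⟹  sig = (2;())
  {1,9}:  v_{1} + v_{9} = 0  ⟹  sig = (2;())
  {2,7}:  v_{2} + v_{7} = 0  ⟹  sig = (2;())
  {3,5}:  v_{3} + v_{5} = 0  ⟹  sig = (2;())
  {0,1}:  v_{0} + v_{1} = v_{2} + v_{5}  ⟹  sig = (2;(1,1))
  {0,4}:  v_{0} + v_{4} = v_{5} + v_{7}  ⟹  sig = (2;(1,1))
  {1,3}:  v_{1} + v_{3} = v_{2} + v_{8}  ⟹  sig = (2;(1,1))
  {1,7}:  v_{1} + v_{7} = v_{5} + v_{8}  ⟹  sig = (2;(1,1))
  {2,4}:  v_{2} + v_{4} = v_{5} + v_{8}  ⟹  sig = (2;(1,1))
  {2,6}:  v_{2} + v_{6} = v_{4} + v_{5}  ⟹  sig = (2;(1,1))
  {2,9}:  v_{2} + v_{9} = v_{0} + v_{3}  ⟹  sig = (2;(1,1))
  {3,4}:  v_{3} + v_{4} = v_{7} + v_{8}  ⟹  sig = (2;(1,1))
  {3,6}:  v_{3} + v_{6} = v_{4} + v_{7}  ⟹  sig = (2;(1,1))
  {5,9}:  v_{5} + v_{9} = v_{0} + v_{7}  ⟹  sig = (2;(1,1))
  {8,9}:  v_{8} + v_{9} = v_{3} + v_{7}  ⟹  sig = (2;(1,1))
  {1,6}:  v_{1} + v_{6} = v_{4} + 2·v_{5} + v_{8}  ⟹  sig = (2;(1,1,2))
  {6,9}:  v_{6} + v_{9} = v_{5} + 3·v_{7}  ⟹  sig = (2;(1,3))
  {4,9}:  v_{4} + v_{9} = 2·v_{7}  ⟹  sig = (2;(2))
  {6,8}:  v_{6} + v_{8} = 2·v_{4}  ⟹  sig = (2;(2))
  {0,6}:  v_{0} + v_{6} = 2·v_{5} + 2·v_{7}  ⟹  sig = (2;(2,2))
  {1,4}:  v_{1} + v_{4} = 2·v_{5} + 2·v_{8}  ⟹  sig = (2;(2,2))
  {0,3,7}:  v_{0} + v_{3} + v_{7} = v_{9}  ⟹  sig = (3;(1))
  {2,5,8}:  v_{2} + v_{5} + v_{8} = v_{1}  ⟹  sig = (3;(1))
  {4,5,7}:  v_{4} + v_{5} + v_{7} = v_{6}  ⟹  sig = (3;(1))
  {5,7,8}:  v_{5} + v_{7} + v_{8} = v_{4}  ⟹  sig = (3;(1))

Sorted signature multiset PRS(X):
{ (2;()) ×4,  (2;(1,1)) ×11,  (2;(1,1,2)),  (2;(1,3)),  (2;(2)) ×2,  (2;(2,2)) ×2,  (3;(1)) ×4 }


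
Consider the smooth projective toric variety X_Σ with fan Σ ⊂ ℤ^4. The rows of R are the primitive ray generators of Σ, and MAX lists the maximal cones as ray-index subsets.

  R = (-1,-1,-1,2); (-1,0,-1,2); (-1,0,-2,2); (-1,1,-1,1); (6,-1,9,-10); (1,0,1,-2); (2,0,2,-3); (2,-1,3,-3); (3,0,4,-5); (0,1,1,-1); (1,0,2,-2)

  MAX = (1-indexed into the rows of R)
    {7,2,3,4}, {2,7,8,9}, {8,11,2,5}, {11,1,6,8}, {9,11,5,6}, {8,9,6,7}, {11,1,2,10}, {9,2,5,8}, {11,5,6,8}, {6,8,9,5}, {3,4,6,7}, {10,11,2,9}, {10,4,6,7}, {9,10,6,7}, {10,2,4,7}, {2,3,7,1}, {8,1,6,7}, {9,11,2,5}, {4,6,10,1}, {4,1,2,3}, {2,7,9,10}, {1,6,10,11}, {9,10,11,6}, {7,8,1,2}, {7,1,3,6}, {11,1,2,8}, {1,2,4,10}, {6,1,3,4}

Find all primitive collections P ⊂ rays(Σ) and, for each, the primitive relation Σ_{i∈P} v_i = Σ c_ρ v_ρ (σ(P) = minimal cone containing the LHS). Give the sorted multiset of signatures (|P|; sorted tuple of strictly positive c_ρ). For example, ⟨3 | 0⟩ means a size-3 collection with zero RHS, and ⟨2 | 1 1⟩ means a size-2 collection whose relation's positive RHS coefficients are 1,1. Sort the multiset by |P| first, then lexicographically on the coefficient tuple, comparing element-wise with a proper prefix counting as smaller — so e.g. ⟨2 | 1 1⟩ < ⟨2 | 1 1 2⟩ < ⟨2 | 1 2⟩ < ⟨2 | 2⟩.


Minimal non-faces — 19 found among 11 rays, 28 max cones:

  P = {2,6}:  v_{2} + v_{6} = 0  →  sig = ⟨2 | 0⟩
  P = {3,11}:  v_{3} + v_{11} = 0  →  sig = ⟨2 | 0⟩
  P = {1,9}:  v_{1} + v_{9} = v_{8}  →  sig = ⟨2 | 1⟩
  P = {3,9}:  v_{3} + v_{9} = v_{7}  →  sig = ⟨2 | 1⟩
  P = {3,10}:  v_{3} + v_{10} = v_{4}  →  sig = ⟨2 | 1⟩
  P = {4,8}:  v_{4} + v_{8} = v_{11}  →  sig = ⟨2 | 1⟩
  P = {4,11}:  v_{4} + v_{11} = v_{10}  →  sig = ⟨2 | 1⟩
  P = {7,11}:  v_{7} + v_{11} = v_{9}  →  sig = ⟨2 | 1⟩
  P = {3,5}:  v_{3} + v_{5} = v_{8} + v_{9}  →  sig = ⟨2 | 1 1⟩
  P = {3,8}:  v_{3} + v_{8} = v_{1} + v_{7}  →  sig = ⟨2 | 1 1⟩
  P = {4,9}:  v_{4} + v_{9} = v_{7} + v_{10}  →  sig = ⟨2 | 1 1⟩
  P = {1,5}:  v_{1} + v_{5} = 2·v_{8} + v_{11}  →  sig = ⟨2 | 1 2⟩
  P = {4,5}:  v_{4} + v_{5} = v_{9} + 2·v_{11}  →  sig = ⟨2 | 1 2⟩
  P = {5,7}:  v_{5} + v_{7} = v_{8} + 2·v_{9}  →  sig = ⟨2 | 1 2⟩
  P = {5,10}:  v_{5} + v_{10} = v_{9} + 3·v_{11}  →  sig = ⟨2 | 1 3⟩
  P = {8,10}:  v_{8} + v_{10} = 2·v_{11}  →  sig = ⟨2 | 2⟩
  P = {1,4,7}:  v_{1} + v_{4} + v_{7} = 0  →  sig = ⟨3 | 0⟩
  P = {1,7,10}:  v_{1} + v_{7} + v_{10} = v_{11}  →  sig = ⟨3 | 1⟩
  P = {8,9,11}:  v_{8} + v_{9} + v_{11} = v_{5}  →  sig = ⟨3 | 1⟩

Hence PRS(X_Σ) =
{ ⟨2 | 0⟩ ×2,  ⟨2 | 1⟩ ×6,  ⟨2 | 1 1⟩ ×3,  ⟨2 | 1 2⟩ ×3,  ⟨2 | 1 3⟩,  ⟨2 | 2⟩,  ⟨3 | 0⟩,  ⟨3 | 1⟩ ×2 }


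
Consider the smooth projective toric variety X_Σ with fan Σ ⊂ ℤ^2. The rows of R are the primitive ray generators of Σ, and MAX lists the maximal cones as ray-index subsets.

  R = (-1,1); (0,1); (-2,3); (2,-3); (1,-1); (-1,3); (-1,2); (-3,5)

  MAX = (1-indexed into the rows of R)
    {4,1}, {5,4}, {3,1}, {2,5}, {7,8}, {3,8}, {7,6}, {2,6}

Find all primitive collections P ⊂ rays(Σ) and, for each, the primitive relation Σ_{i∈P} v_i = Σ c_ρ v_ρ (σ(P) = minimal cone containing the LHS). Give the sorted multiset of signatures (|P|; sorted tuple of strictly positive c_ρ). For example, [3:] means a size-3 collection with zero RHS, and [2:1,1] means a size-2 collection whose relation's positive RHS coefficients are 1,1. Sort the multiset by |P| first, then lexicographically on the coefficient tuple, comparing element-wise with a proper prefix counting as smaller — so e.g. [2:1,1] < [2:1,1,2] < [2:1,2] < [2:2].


20 minimal non-faces of Δ(Σ) (on 8 rays):

  {1,5}:  v_{1} + v_{5} = 0  ⇒ sig = [2:]
  {3,4}:  v_{3} + v_{4} = 0  ⇒ sig = [2:]
  {1,2}:  v_{1} + v_{2} = v_{7}  ⇒ sig = [2:1]
  {1,7}:  v_{1} + v_{7} = v_{3}  ⇒ sig = [2:1]
  {2,7}:  v_{2} + v_{7} = v_{6}  ⇒ sig = [2:1]
  {3,5}:  v_{3} + v_{5} = v_{7}  ⇒ sig = [2:1]
  {3,7}:  v_{3} + v_{7} = v_{8}  ⇒ sig = [2:1]
  {4,7}:  v_{4} + v_{7} = v_{5}  ⇒ sig = [2:1]
  {4,8}:  v_{4} + v_{8} = v_{7}  ⇒ sig = [2:1]
  {5,7}:  v_{5} + v_{7} = v_{2}  ⇒ sig = [2:1]
  {4,6}:  v_{4} + v_{6} = v_{2} + v_{5}  ⇒ sig = [2:1,1]
  {1,6}:  v_{1} + v_{6} = 2·v_{7}  ⇒ sig = [2:2]
  {1,8}:  v_{1} + v_{8} = 2·v_{3}  ⇒ sig = [2:2]
  {2,3}:  v_{2} + v_{3} = 2·v_{7}  ⇒ sig = [2:2]
  {2,4}:  v_{2} + v_{4} = 2·v_{5}  ⇒ sig = [2:2]
  {5,6}:  v_{5} + v_{6} = 2·v_{2}  ⇒ sig = [2:2]
  {5,8}:  v_{5} + v_{8} = 2·v_{7}  ⇒ sig = [2:2]
  {2,8}:  v_{2} + v_{8} = 3·v_{7}  ⇒ sig = [2:3]
  {3,6}:  v_{3} + v_{6} = 3·v_{7}  ⇒ sig = [2:3]
  {6,8}:  v_{6} + v_{8} = 4·v_{7}  ⇒ sig = [2:4]

so the primitive-relation signature multiset is
    |P|=2: 20 collections, coeffs (), (), (1), (1), (1), (1), (1), (1), (1), (1), (1,1), (2), (2), (2), (2), (2), (2), (3), (3), (4)


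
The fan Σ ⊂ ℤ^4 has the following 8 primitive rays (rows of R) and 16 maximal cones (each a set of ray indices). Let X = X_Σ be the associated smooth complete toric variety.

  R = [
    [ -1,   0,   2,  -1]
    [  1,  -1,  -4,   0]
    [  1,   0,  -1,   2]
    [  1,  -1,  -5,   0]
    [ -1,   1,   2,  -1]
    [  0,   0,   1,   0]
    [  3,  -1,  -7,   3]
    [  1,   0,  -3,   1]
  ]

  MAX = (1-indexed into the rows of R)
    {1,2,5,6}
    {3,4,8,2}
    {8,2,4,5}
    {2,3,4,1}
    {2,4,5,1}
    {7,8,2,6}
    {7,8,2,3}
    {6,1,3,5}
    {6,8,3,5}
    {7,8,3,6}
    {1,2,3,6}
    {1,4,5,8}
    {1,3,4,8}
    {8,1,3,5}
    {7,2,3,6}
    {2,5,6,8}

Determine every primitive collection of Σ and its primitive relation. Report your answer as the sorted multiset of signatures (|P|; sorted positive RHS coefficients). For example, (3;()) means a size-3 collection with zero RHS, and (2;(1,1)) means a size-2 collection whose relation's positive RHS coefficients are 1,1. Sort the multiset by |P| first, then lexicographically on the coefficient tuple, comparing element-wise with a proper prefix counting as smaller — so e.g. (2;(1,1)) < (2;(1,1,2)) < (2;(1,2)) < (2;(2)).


Primitive collections (9):

  • {4,6}:  v_{4} + v_{6} = v_{2}  ⇒ sig = (2;(1))
  • {1,7}:  v_{1} + v_{7} = v_{2} + v_{3}  ⇒ sig = (2;(1,1))
  • {4,7}:  v_{4} + v_{7} = 2·v_{2} + v_{3} + v_{8}  ⇒ sig = (2;(1,1,2))
  • {5,7}:  v_{5} + v_{7} = v_{6} + 2·v_{8}  ⇒ sig = (2;(1,2))
  • {1,6,8}:  v_{1} + v_{6} + v_{8} = 0  ⇒ sig = (3;())
  • {1,2,8}:  v_{1} + v_{2} + v_{8} = v_{4}  ⇒ sig = (3;(1))
  • {2,3,5}:  v_{2} + v_{3} + v_{5} = v_{8}  ⇒ sig = (3;(1))
  • {3,4,5}:  v_{3} + v_{4} + v_{5} = v_{1} + 2·v_{8}  ⇒ sig = (3;(1,2))
  • {2,3,6,8}:  v_{2} + v_{3} + v_{6} + v_{8} = v_{7}  ⇒ sig = (4;(1))

so the primitive-relation signature multiset is
{ (2;(1)),  (2;(1,1)),  (2;(1,1,2)),  (2;(1,2)),  (3;()),  (3;(1)) ×2,  (3;(1,2)),  (4;(1)) }


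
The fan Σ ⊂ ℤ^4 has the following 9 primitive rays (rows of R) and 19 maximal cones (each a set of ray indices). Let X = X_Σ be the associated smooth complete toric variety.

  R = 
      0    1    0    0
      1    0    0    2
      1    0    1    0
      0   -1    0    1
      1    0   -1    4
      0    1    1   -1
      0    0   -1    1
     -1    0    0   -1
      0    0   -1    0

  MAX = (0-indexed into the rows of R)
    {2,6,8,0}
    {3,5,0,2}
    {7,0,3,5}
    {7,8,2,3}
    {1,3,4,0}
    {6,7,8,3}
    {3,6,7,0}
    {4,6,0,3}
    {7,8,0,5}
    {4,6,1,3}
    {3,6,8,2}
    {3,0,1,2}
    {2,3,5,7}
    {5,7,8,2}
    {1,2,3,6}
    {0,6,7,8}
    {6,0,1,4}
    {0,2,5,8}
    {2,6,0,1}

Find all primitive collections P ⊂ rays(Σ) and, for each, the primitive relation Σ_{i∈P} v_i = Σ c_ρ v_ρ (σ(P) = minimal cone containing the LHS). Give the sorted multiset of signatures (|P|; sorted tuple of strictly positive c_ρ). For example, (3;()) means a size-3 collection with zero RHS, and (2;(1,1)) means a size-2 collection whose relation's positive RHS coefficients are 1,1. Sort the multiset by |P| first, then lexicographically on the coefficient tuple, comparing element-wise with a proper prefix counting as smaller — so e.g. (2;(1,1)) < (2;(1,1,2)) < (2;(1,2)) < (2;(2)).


14 minimal non-faces of Δ(Σ) (on 9 rays):

  P={5,6}:  v_{5} + v_{6} = v_{0}  →  sig = (2;(1))
  P={1,7}:  v_{1} + v_{7} = v_{0} + v_{3}  →  sig = (2;(1,1))
  P={1,5}:  v_{1} + v_{5} = 2·v_{0} + v_{2} + v_{3}  →  sig = (2;(1,1,2))
  P={4,5}:  v_{4} + v_{5} = 2·v_{0} + v_{1} + v_{3}  →  sig = (2;(1,1,2))
  P={1,8}:  v_{1} + v_{8} = v_{2} + 2·v_{6}  →  sig = (2;(1,2))
  P={4,8}:  v_{4} + v_{8} = v_{1} + 2·v_{6}  →  sig = (2;(1,2))
  P={4,7}:  v_{4} + v_{7} = 2·v_{0} + 2·v_{3} + v_{6}  →  sig = (2;(1,2,2))
  P={2,4}:  v_{2} + v_{4} = 2·v_{1}  →  sig = (2;(2))
  P={2,6,7}:  v_{2} + v_{6} + v_{7} = 0  →  sig = (3;())
  P={3,5,8}:  v_{3} + v_{5} + v_{8} = 0  →  sig = (3;())
  P={0,2,7}:  v_{0} + v_{2} + v_{7} = v_{5}  →  sig = (3;(1))
  P={0,3,8}:  v_{0} + v_{3} + v_{8} = v_{6}  →  sig = (3;(1))
  P={0,1,3,6}:  v_{0} + v_{1} + v_{3} + v_{6} = v_{4}  →  sig = (4;(1))
  P={0,2,3,6}:  v_{0} + v_{2} + v_{3} + v_{6} = v_{1}  →  sig = (4;(1))

Signatures (|P|; sorted positive RHS coefficients), sorted:
[(2;(1)), (2;(1,1)), (2;(1,1,2)), (2;(1,1,2)), (2;(1,2)), (2;(1,2)), (2;(1,2,2)), (2;(2)), (3;()), (3;()), (3;(1)), (3;(1)), (4;(1)), (4;(1))]


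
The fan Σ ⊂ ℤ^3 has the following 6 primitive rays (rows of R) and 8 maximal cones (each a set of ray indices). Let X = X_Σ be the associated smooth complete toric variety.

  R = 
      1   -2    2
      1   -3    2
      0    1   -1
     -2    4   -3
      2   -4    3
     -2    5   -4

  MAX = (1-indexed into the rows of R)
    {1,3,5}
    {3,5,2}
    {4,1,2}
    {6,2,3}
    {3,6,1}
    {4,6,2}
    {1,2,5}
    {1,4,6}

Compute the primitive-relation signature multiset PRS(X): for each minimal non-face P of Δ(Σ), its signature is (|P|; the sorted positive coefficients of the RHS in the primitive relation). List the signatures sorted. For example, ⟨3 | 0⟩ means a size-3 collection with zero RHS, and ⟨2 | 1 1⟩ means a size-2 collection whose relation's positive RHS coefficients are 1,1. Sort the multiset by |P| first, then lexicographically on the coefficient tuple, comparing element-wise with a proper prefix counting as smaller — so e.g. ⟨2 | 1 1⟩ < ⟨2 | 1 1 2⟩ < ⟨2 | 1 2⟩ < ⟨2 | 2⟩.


Minimal non-faces — 5 found among 6 rays, 8 max cones:

  P = {4,5}:  v_{4} + v_{5} = 0  →  sig = ⟨2 | 0⟩
  P = {3,4}:  v_{3} + v_{4} = v_{6}  →  sig = ⟨2 | 1⟩
  P = {5,6}:  v_{5} + v_{6} = v_{3}  →  sig = ⟨2 | 1⟩
  P = {1,2,6}:  v_{1} + v_{2} + v_{6} = 0  →  sig = ⟨3 | 0⟩
  P = {1,2,3}:  v_{1} + v_{2} + v_{3} = v_{5}  →  sig = ⟨3 | 1⟩

so the primitive-relation signature multiset is
    |P|=2: 3 collections, coeffs (), (1), (1)
    |P|=3: 2 collections, coeffs (), (1)


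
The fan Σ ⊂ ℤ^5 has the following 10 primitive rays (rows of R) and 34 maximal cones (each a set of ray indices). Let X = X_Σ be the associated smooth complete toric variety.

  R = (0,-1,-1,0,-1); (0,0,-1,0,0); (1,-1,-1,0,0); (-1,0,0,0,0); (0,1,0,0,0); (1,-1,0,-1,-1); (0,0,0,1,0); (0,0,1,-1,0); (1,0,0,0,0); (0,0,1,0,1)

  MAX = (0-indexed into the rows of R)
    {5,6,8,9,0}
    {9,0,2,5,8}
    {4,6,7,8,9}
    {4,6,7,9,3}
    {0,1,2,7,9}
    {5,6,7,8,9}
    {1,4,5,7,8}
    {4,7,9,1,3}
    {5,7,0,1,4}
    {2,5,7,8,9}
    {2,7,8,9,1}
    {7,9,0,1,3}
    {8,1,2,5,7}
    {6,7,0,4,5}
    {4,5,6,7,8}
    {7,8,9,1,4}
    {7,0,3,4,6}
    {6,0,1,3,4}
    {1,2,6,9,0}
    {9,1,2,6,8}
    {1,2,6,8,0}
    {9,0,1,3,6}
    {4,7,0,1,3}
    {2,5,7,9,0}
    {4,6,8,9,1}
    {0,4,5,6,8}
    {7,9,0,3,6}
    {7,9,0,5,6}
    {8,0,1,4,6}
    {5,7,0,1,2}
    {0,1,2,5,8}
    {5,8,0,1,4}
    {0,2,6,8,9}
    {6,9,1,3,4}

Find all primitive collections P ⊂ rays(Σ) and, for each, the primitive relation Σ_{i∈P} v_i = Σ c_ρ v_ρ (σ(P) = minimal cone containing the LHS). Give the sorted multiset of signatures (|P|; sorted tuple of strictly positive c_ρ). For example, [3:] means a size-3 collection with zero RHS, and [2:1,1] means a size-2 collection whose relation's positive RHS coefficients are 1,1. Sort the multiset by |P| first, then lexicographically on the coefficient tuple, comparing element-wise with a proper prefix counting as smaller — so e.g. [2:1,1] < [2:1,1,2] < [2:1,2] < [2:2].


Σ has 13 primitive collections:

  P = {3,8}:  v_{3} + v_{8} = 0  →  sig = [2:]
  P = {2,4}:  v_{2} + v_{4} = v_{1} + v_{8}  →  sig = [2:1,1]
  P = {3,5}:  v_{3} + v_{5} = v_{0} + v_{7}  →  sig = [2:1,1]
  P = {2,3}:  v_{2} + v_{3} = v_{0} + v_{1} + v_{9}  →  sig = [2:1,1,1]
  P = {0,4,9}:  v_{0} + v_{4} + v_{9} = 0  →  sig = [3:]
  P = {1,6,7}:  v_{1} + v_{6} + v_{7} = 0  →  sig = [3:]
  P = {0,7,8}:  v_{0} + v_{7} + v_{8} = v_{5}  →  sig = [3:1]
  P = {1,5,6}:  v_{1} + v_{5} + v_{6} = v_{0} + v_{8}  →  sig = [3:1,1]
  P = {1,5,9}:  v_{1} + v_{5} + v_{9} = v_{2} + v_{7}  →  sig = [3:1,1]
  P = {4,5,9}:  v_{4} + v_{5} + v_{9} = v_{7} + v_{8}  →  sig = [3:1,1]
  P = {2,6,7}:  v_{2} + v_{6} + v_{7} = v_{0} + v_{8} + v_{9}  →  sig = [3:1,1,1]
  P = {2,5,6}:  v_{2} + v_{5} + v_{6} = 2·v_{0} + 2·v_{8} + v_{9}  →  sig = [3:1,2,2]
  P = {0,1,8,9}:  v_{0} + v_{1} + v_{8} + v_{9} = v_{2}  →  sig = [4:1]

Hence PRS(X_Σ) =
    [2:]
    [2:1,1]
    [2:1,1]
    [2:1,1,1]
    [3:]
    [3:]
    [3:1]
    [3:1,1]
    [3:1,1]
    [3:1,1]
    [3:1,1,1]
    [3:1,2,2]
    [4:1]


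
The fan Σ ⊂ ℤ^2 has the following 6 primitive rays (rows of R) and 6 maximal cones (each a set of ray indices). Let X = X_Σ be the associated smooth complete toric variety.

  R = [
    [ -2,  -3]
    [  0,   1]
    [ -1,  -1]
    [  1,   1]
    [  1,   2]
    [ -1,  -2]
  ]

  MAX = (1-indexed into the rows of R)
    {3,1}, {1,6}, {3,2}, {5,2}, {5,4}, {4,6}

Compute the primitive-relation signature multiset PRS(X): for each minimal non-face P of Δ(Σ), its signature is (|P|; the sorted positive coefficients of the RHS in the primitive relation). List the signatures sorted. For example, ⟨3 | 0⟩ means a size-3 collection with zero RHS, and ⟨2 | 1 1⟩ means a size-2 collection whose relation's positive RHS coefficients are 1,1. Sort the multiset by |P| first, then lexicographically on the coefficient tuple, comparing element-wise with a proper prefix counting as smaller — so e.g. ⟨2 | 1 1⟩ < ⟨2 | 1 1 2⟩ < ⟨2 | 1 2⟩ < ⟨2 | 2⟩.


9 collections generate NE(X_Σ); each relation:

  • {3,4}:  v_{3} + v_{4} = 0 — sig = ⟨2 | 0⟩
  • {5,6}:  v_{5} + v_{6} = 0 — sig = ⟨2 | 0⟩
  • {1,4}:  v_{1} + v_{4} = v_{6} — sig = ⟨2 | 1⟩
  • {1,5}:  v_{1} + v_{5} = v_{3} — sig = ⟨2 | 1⟩
  • {2,4}:  v_{2} + v_{4} = v_{5} — sig = ⟨2 | 1⟩
  • {2,6}:  v_{2} + v_{6} = v_{3} — sig = ⟨2 | 1⟩
  • {3,5}:  v_{3} + v_{5} = v_{2} — sig = ⟨2 | 1⟩
  • {3,6}:  v_{3} + v_{6} = v_{1} — sig = ⟨2 | 1⟩
  • {1,2}:  v_{1} + v_{2} = 2·v_{3} — sig = ⟨2 | 2⟩

Sorted signature multiset PRS(X):
    ⟨2 | 0⟩
    ⟨2 | 0⟩
    ⟨2 | 1⟩
    ⟨2 | 1⟩
    ⟨2 | 1⟩
    ⟨2 | 1⟩
    ⟨2 | 1⟩
    ⟨2 | 1⟩
    ⟨2 | 2⟩


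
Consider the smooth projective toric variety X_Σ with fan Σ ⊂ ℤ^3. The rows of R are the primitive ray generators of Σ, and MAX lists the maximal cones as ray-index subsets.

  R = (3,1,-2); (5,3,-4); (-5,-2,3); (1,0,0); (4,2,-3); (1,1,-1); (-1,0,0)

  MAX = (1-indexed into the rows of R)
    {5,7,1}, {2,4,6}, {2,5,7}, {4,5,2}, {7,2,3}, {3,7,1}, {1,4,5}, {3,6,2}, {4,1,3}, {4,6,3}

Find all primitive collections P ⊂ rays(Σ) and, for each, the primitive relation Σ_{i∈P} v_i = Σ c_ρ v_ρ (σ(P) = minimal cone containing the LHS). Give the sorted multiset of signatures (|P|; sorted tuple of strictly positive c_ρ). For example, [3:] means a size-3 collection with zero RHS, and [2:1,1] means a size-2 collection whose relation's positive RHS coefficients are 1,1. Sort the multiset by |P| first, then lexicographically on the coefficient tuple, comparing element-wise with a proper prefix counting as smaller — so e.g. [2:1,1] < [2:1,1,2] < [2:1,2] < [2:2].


7 collections generate NE(X_Σ); each relation:

  {4,7}:  v_{4} + v_{7} = 0  ⇒ sig = [2:]
  {1,6}:  v_{1} + v_{6} = v_{5}  ⇒ sig = [2:1]
  {3,5}:  v_{3} + v_{5} = v_{7}  ⇒ sig = [2:1]
  {5,6}:  v_{5} + v_{6} = v_{2}  ⇒ sig = [2:1]
  {6,7}:  v_{6} + v_{7} = v_{2} + v_{3}  ⇒ sig = [2:1,1]
  {1,2}:  v_{1} + v_{2} = 2·v_{5}  ⇒ sig = [2:2]
  {2,3,4}:  v_{2} + v_{3} + v_{4} = v_{6}  ⇒ sig = [3:1]

Signatures (|P|; sorted positive RHS coefficients), sorted:
    |P|=2: 6 collections, coeffs (), (1), (1), (1), (1,1), (2)
    |P|=3: 1 collection, coeffs (1)


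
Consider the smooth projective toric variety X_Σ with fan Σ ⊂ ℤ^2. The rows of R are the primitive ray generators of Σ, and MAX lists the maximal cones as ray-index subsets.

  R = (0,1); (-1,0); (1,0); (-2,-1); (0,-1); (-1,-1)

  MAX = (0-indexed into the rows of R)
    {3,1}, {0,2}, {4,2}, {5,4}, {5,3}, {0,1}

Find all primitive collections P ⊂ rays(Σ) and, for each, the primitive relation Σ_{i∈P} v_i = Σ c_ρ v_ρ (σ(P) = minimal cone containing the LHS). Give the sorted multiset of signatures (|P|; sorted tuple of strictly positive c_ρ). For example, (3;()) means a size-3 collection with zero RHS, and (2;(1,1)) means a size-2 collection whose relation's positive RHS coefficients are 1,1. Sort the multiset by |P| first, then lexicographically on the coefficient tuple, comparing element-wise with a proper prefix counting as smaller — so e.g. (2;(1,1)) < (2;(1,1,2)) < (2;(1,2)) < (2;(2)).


Σ has 9 primitive collections:

  {0,4}:  v_{0} + v_{4} = 0  ⟹  sig = (2;())
  {1,2}:  v_{1} + v_{2} = 0  ⟹  sig = (2;())
  {0,5}:  v_{0} + v_{5} = v_{1}  ⟹  sig = (2;(1))
  {1,4}:  v_{1} + v_{4} = v_{5}  ⟹  sig = (2;(1))
  {1,5}:  v_{1} + v_{5} = v_{3}  ⟹  sig = (2;(1))
  {2,3}:  v_{2} + v_{3} = v_{5}  ⟹  sig = (2;(1))
  {2,5}:  v_{2} + v_{5} = v_{4}  ⟹  sig = (2;(1))
  {0,3}:  v_{0} + v_{3} = 2·v_{1}  ⟹  sig = (2;(2))
  {3,4}:  v_{3} + v_{4} = 2·v_{5}  ⟹  sig = (2;(2))

Signatures (|P|; sorted positive RHS coefficients), sorted:
{ (2;()) ×2,  (2;(1)) ×5,  (2;(2)) ×2 }


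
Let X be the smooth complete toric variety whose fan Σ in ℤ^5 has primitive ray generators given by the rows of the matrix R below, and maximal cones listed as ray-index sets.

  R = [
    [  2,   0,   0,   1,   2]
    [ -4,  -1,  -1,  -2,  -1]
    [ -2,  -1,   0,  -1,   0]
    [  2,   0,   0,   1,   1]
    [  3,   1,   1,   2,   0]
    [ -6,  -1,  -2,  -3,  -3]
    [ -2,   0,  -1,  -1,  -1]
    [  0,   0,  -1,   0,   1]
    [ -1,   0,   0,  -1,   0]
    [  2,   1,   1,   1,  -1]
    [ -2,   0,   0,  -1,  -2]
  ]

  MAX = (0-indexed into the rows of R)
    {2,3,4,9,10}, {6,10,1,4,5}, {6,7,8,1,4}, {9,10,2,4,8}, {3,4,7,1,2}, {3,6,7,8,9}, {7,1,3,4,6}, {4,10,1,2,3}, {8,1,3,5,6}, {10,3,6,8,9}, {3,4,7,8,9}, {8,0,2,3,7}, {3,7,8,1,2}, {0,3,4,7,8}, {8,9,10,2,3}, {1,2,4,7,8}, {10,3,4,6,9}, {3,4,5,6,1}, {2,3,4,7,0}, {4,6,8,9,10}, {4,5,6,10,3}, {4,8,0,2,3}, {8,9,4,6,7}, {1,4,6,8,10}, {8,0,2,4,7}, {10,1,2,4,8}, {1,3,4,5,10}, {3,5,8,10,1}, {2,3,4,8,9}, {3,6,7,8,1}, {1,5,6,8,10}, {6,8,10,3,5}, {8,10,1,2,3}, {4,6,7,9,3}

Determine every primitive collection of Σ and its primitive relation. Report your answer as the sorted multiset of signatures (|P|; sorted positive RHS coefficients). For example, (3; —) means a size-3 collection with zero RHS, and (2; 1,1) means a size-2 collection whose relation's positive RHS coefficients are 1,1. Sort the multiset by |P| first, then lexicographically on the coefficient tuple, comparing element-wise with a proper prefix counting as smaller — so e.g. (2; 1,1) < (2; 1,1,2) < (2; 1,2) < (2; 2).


The 18 primitive collections of Σ (r=11, n=5):

  • {0,10}:  v_{0} + v_{10} = 0  ⟹  sig = (2; —)
  • {0,6}:  v_{0} + v_{6} = v_{7}  ⟹  sig = (2; 1)
  • {1,9}:  v_{1} + v_{9} = v_{10}  ⟹  sig = (2; 1)
  • {2,6}:  v_{2} + v_{6} = v_{1}  ⟹  sig = (2; 1)
  • {7,10}:  v_{7} + v_{10} = v_{6}  ⟹  sig = (2; 1)
  • {0,1}:  v_{0} + v_{1} = v_{2} + v_{7}  ⟹  sig = (2; 1,1)
  • {0,5}:  v_{0} + v_{5} = v_{1} + v_{3} + v_{6}  ⟹  sig = (2; 1,1,1)
  • {0,9}:  v_{0} + v_{9} = v_{3} + v_{4} + v_{8}  ⟹  sig = (2; 1,1,1)
  • {2,5}:  v_{2} + v_{5} = 2·v_{1} + v_{3} + v_{10}  ⟹  sig = (2; 1,1,2)
  • {5,7}:  v_{5} + v_{7} = v_{1} + v_{3} + 2·v_{6}  ⟹  sig = (2; 1,1,2)
  • {5,9}:  v_{5} + v_{9} = v_{3} + v_{6} + 2·v_{10}  ⟹  sig = (2; 1,1,2)
  • {2,7,9}:  v_{2} + v_{7} + v_{9} = 0  ⟹  sig = (3; —)
  • {4,5,8}:  v_{4} + v_{5} + v_{8} = v_{6} + v_{10}  ⟹  sig = (3; 1,1)
  • {1,3,4,8}:  v_{1} + v_{3} + v_{4} + v_{8} = 0  ⟹  sig = (4; —)
  • {1,3,6,10}:  v_{1} + v_{3} + v_{6} + v_{10} = v_{5}  ⟹  sig = (4; 1)
  • {3,4,8,10}:  v_{3} + v_{4} + v_{8} + v_{10} = v_{9}  ⟹  sig = (4; 1)
  • {3,4,6,8}:  v_{3} + v_{4} + v_{6} + v_{8} = v_{7} + v_{9}  ⟹  sig = (4; 1,1)
  • {2,3,4,7,8}:  v_{2} + v_{3} + v_{4} + v_{7} + v_{8} = v_{0}  ⟹  sig = (5; 1)

Signatures (|P|; sorted positive RHS coefficients), sorted:
    |P|=2: 11 collections, coeffs (), (1), (1), (1), (1), (1,1), (1,1,1), (1,1,1), (1,1,2), (1,1,2), (1,1,2)
    |P|=3: 2 collections, coeffs (), (1,1)
    |P|=4: 4 collections, coeffs (), (1), (1), (1,1)
    |P|=5: 1 collection, coeffs (1)
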